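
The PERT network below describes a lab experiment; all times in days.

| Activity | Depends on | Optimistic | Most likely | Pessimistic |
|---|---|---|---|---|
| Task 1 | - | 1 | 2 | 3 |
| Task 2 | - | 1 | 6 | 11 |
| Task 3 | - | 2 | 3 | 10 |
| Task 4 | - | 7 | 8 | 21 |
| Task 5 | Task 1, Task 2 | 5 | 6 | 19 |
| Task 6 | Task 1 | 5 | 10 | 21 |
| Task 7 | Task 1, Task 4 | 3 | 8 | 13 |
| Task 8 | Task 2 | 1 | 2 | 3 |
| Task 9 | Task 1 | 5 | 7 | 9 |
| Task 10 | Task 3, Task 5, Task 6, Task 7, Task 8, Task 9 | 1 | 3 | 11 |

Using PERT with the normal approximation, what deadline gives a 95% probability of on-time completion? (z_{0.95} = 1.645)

27.5 days

te_Task 1 = (1 + 4·2 + 3)/6 = 12/6 = 2; σ²_Task 1 = ((3−1)/6)² = 0.111
te_Task 2 = (1 + 4·6 + 11)/6 = 36/6 = 6; σ²_Task 2 = ((11−1)/6)² = 2.778
te_Task 3 = (2 + 4·3 + 10)/6 = 24/6 = 4; σ²_Task 3 = ((10−2)/6)² = 1.778
te_Task 4 = (7 + 4·8 + 21)/6 = 60/6 = 10; σ²_Task 4 = ((21−7)/6)² = 5.444
te_Task 5 = (5 + 4·6 + 19)/6 = 48/6 = 8; σ²_Task 5 = ((19−5)/6)² = 5.444
te_Task 6 = (5 + 4·10 + 21)/6 = 66/6 = 11; σ²_Task 6 = ((21−5)/6)² = 7.111
te_Task 7 = (3 + 4·8 + 13)/6 = 48/6 = 8; σ²_Task 7 = ((13−3)/6)² = 2.778
te_Task 8 = (1 + 4·2 + 3)/6 = 12/6 = 2; σ²_Task 8 = ((3−1)/6)² = 0.111
te_Task 9 = (5 + 4·7 + 9)/6 = 42/6 = 7; σ²_Task 9 = ((9−5)/6)² = 0.444
te_Task 10 = (1 + 4·3 + 11)/6 = 24/6 = 4; σ²_Task 10 = ((11−1)/6)² = 2.778

Forward pass:
ES_Task 1 = 0; EF_Task 1 = 2
ES_Task 2 = 0; EF_Task 2 = 6
ES_Task 3 = 0; EF_Task 3 = 4
ES_Task 4 = 0; EF_Task 4 = 10
ES_Task 5 = max(EF_Task 1=2, EF_Task 2=6) = 6; EF_Task 5 = 6+8 = 14
ES_Task 6 = 2; EF_Task 6 = 2+11 = 13
ES_Task 7 = max(EF_Task 1=2, EF_Task 4=10) = 10; EF_Task 7 = 10+8 = 18
ES_Task 8 = 6; EF_Task 8 = 6+2 = 8
ES_Task 9 = 2; EF_Task 9 = 2+7 = 9
ES_Task 10 = max(EF_Task 3=4, EF_Task 5=14, EF_Task 6=13, EF_Task 7=18, EF_Task 8=8, EF_Task 9=9) = 18; EF_Task 10 = 18+4 = 22
Expected project duration μ = 22 days. Critical path: Task 4 → Task 7 → Task 10.

Variance along critical path = 5.444 + 2.778 + 2.778 = 11.000; σ = 3.317 days.
D = μ + z·σ = 22 + 1.645·3.317 = 27.5 days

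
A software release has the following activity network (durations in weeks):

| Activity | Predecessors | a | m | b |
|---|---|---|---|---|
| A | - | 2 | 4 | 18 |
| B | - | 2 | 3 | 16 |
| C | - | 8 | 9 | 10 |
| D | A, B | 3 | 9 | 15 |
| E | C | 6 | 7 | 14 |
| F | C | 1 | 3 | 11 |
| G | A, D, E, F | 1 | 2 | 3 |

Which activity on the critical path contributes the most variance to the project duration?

E

te_A = (2 + 4·4 + 18)/6 = 36/6 = 6; σ²_A = ((18−2)/6)² = 7.111
te_B = (2 + 4·3 + 16)/6 = 30/6 = 5; σ²_B = ((16−2)/6)² = 5.444
te_C = (8 + 4·9 + 10)/6 = 54/6 = 9; σ²_C = ((10−8)/6)² = 0.111
te_D = (3 + 4·9 + 15)/6 = 54/6 = 9; σ²_D = ((15−3)/6)² = 4.000
te_E = (6 + 4·7 + 14)/6 = 48/6 = 8; σ²_E = ((14−6)/6)² = 1.778
te_F = (1 + 4·3 + 11)/6 = 24/6 = 4; σ²_F = ((11−1)/6)² = 2.778
te_G = (1 + 4·2 + 3)/6 = 12/6 = 2; σ²_G = ((3−1)/6)² = 0.111

Forward pass:
ES_A = 0; EF_A = 6
ES_B = 0; EF_B = 5
ES_C = 0; EF_C = 9
ES_D = max(EF_A=6, EF_B=5) = 6; EF_D = 6+9 = 15
ES_E = 9; EF_E = 9+8 = 17
ES_F = 9; EF_F = 9+4 = 13
ES_G = max(EF_A=6, EF_D=15, EF_E=17, EF_F=13) = 17; EF_G = 17+2 = 19
Expected project duration μ = 19 weeks. Critical path: C → E → G.

Variances on critical path: σ²_C=0.111, σ²_E=1.778, σ²_G=0.111.
Largest is σ²_E = 1.778.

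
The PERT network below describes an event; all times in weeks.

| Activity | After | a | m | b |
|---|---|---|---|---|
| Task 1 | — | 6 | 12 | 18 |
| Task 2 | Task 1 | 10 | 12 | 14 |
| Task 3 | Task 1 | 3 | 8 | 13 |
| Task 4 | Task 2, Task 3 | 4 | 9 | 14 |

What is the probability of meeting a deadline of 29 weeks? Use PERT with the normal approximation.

0.068

te_Task 1 = (6 + 4·12 + 18)/6 = 72/6 = 12; σ²_Task 1 = ((18−6)/6)² = 4.000
te_Task 2 = (10 + 4·12 + 14)/6 = 72/6 = 12; σ²_Task 2 = ((14−10)/6)² = 0.444
te_Task 3 = (3 + 4·8 + 13)/6 = 48/6 = 8; σ²_Task 3 = ((13−3)/6)² = 2.778
te_Task 4 = (4 + 4·9 + 14)/6 = 54/6 = 9; σ²_Task 4 = ((14−4)/6)² = 2.778

Forward pass:
ES_Task 1 = 0; EF_Task 1 = 12
ES_Task 2 = 12; EF_Task 2 = 12+12 = 24
ES_Task 3 = 12; EF_Task 3 = 12+8 = 20
ES_Task 4 = max(EF_Task 2=24, EF_Task 3=20) = 24; EF_Task 4 = 24+9 = 33
Expected project duration μ = 33 weeks. Critical path: Task 1 → Task 2 → Task 4.

Variance along critical path = 4.000 + 0.444 + 2.778 = 7.222; σ = √7.222 = 2.687 weeks.
Z = (29 − 33) / 2.687 = -1.488
P(T ≤ 29) = Φ(-1.488) ≈ 0.068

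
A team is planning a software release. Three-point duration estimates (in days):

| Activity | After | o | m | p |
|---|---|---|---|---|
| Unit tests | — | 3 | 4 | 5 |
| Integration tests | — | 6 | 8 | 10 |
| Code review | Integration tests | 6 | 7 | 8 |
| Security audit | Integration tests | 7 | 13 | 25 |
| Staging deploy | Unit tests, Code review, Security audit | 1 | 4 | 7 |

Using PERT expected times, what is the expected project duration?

26 days

te_Unit tests = (3 + 4·4 + 5)/6 = 24/6 = 4
te_Integration tests = (6 + 4·8 + 10)/6 = 48/6 = 8
te_Code review = (6 + 4·7 + 8)/6 = 42/6 = 7
te_Security audit = (7 + 4·13 + 25)/6 = 84/6 = 14
te_Staging deploy = (1 + 4·4 + 7)/6 = 24/6 = 4

Forward pass:
ES_Unit tests = 0; EF_Unit tests = 4
ES_Integration tests = 0; EF_Integration tests = 8
ES_Code review = 8; EF_Code review = 8+7 = 15
ES_Security audit = 8; EF_Security audit = 8+14 = 22
ES_Staging deploy = max(EF_Unit tests=4, EF_Code review=15, EF_Security audit=22) = 22; EF_Staging deploy = 22+4 = 26
Expected project duration μ = 26 days. Critical path: Integration tests → Security audit → Staging deploy.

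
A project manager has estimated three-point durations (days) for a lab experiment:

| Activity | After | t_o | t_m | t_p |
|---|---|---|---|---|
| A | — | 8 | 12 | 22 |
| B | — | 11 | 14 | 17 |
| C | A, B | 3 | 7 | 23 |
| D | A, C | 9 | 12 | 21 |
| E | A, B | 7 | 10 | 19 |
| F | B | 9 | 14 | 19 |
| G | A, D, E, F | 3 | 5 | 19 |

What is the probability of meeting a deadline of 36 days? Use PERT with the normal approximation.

te_A = (8 + 4·12 + 22)/6 = 78/6 = 13; σ²_A = ((22−8)/6)² = 5.444
te_B = (11 + 4·14 + 17)/6 = 84/6 = 14; σ²_B = ((17−11)/6)² = 1.000
te_C = (3 + 4·7 + 23)/6 = 54/6 = 9; σ²_C = ((23−3)/6)² = 11.111
te_D = (9 + 4·12 + 21)/6 = 78/6 = 13; σ²_D = ((21−9)/6)² = 4.000
te_E = (7 + 4·10 + 19)/6 = 66/6 = 11; σ²_E = ((19−7)/6)² = 4.000
te_F = (9 + 4·14 + 19)/6 = 84/6 = 14; σ²_F = ((19−9)/6)² = 2.778
te_G = (3 + 4·5 + 19)/6 = 42/6 = 7; σ²_G = ((19−3)/6)² = 7.111

Forward pass:
ES_A = 0; EF_A = 13
ES_B = 0; EF_B = 14
ES_C = max(EF_A=13, EF_B=14) = 14; EF_C = 14+9 = 23
ES_D = max(EF_A=13, EF_C=23) = 23; EF_D = 23+13 = 36
ES_E = max(EF_A=13, EF_B=14) = 14; EF_E = 14+11 = 25
ES_F = 14; EF_F = 14+14 = 28
ES_G = max(EF_A=13, EF_D=36, EF_E=25, EF_F=28) = 36; EF_G = 36+7 = 43
Expected project duration μ = 43 days. Critical path: B → C → D → G.

Variance along critical path = 1.000 + 11.111 + 4.000 + 7.111 = 23.222; σ = √23.222 = 4.819 days.
Z = (36 − 43) / 4.819 = -1.453
P(T ≤ 36) = Φ(-1.453) ≈ 0.073

0.073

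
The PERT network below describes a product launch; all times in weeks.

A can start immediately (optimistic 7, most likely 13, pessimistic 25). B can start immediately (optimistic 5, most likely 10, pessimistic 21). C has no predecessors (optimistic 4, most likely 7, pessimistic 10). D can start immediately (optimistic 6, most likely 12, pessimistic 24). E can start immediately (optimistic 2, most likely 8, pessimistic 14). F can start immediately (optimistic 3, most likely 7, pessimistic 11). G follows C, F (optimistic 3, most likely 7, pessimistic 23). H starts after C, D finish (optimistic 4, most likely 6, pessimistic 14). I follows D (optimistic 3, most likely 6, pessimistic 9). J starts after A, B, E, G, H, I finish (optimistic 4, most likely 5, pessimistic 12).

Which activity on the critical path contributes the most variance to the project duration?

D

te_A = (7 + 4·13 + 25)/6 = 84/6 = 14; σ²_A = ((25−7)/6)² = 9.000
te_B = (5 + 4·10 + 21)/6 = 66/6 = 11; σ²_B = ((21−5)/6)² = 7.111
te_C = (4 + 4·7 + 10)/6 = 42/6 = 7; σ²_C = ((10−4)/6)² = 1.000
te_D = (6 + 4·12 + 24)/6 = 78/6 = 13; σ²_D = ((24−6)/6)² = 9.000
te_E = (2 + 4·8 + 14)/6 = 48/6 = 8; σ²_E = ((14−2)/6)² = 4.000
te_F = (3 + 4·7 + 11)/6 = 42/6 = 7; σ²_F = ((11−3)/6)² = 1.778
te_G = (3 + 4·7 + 23)/6 = 54/6 = 9; σ²_G = ((23−3)/6)² = 11.111
te_H = (4 + 4·6 + 14)/6 = 42/6 = 7; σ²_H = ((14−4)/6)² = 2.778
te_I = (3 + 4·6 + 9)/6 = 36/6 = 6; σ²_I = ((9−3)/6)² = 1.000
te_J = (4 + 4·5 + 12)/6 = 36/6 = 6; σ²_J = ((12−4)/6)² = 1.778

Forward pass:
ES_A = 0; EF_A = 14
ES_B = 0; EF_B = 11
ES_C = 0; EF_C = 7
ES_D = 0; EF_D = 13
ES_E = 0; EF_E = 8
ES_F = 0; EF_F = 7
ES_G = max(EF_C=7, EF_F=7) = 7; EF_G = 7+9 = 16
ES_H = max(EF_C=7, EF_D=13) = 13; EF_H = 13+7 = 20
ES_I = 13; EF_I = 13+6 = 19
ES_J = max(EF_A=14, EF_B=11, EF_E=8, EF_G=16, EF_H=20, EF_I=19) = 20; EF_J = 20+6 = 26
Expected project duration μ = 26 weeks. Critical path: D → H → J.

Variances on critical path: σ²_D=9.000, σ²_H=2.778, σ²_J=1.778.
Largest is σ²_D = 9.000.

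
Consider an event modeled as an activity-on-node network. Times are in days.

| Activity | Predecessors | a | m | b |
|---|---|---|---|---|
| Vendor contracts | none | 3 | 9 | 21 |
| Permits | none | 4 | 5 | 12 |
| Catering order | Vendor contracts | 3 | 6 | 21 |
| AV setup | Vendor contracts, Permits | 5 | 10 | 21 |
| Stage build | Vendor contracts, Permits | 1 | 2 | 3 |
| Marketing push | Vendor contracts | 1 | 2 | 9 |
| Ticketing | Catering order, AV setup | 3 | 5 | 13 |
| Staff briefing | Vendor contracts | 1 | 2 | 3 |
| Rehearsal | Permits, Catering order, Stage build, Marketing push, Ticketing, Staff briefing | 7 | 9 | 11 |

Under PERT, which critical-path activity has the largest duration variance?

Vendor contracts

te_Vendor contracts = (3 + 4·9 + 21)/6 = 60/6 = 10; σ²_Vendor contracts = ((21−3)/6)² = 9.000
te_Permits = (4 + 4·5 + 12)/6 = 36/6 = 6; σ²_Permits = ((12−4)/6)² = 1.778
te_Catering order = (3 + 4·6 + 21)/6 = 48/6 = 8; σ²_Catering order = ((21−3)/6)² = 9.000
te_AV setup = (5 + 4·10 + 21)/6 = 66/6 = 11; σ²_AV setup = ((21−5)/6)² = 7.111
te_Stage build = (1 + 4·2 + 3)/6 = 12/6 = 2; σ²_Stage build = ((3−1)/6)² = 0.111
te_Marketing push = (1 + 4·2 + 9)/6 = 18/6 = 3; σ²_Marketing push = ((9−1)/6)² = 1.778
te_Ticketing = (3 + 4·5 + 13)/6 = 36/6 = 6; σ²_Ticketing = ((13−3)/6)² = 2.778
te_Staff briefing = (1 + 4·2 + 3)/6 = 12/6 = 2; σ²_Staff briefing = ((3−1)/6)² = 0.111
te_Rehearsal = (7 + 4·9 + 11)/6 = 54/6 = 9; σ²_Rehearsal = ((11−7)/6)² = 0.444

Forward pass:
ES_Vendor contracts = 0; EF_Vendor contracts = 10
ES_Permits = 0; EF_Permits = 6
ES_Catering order = 10; EF_Catering order = 10+8 = 18
ES_AV setup = max(EF_Vendor contracts=10, EF_Permits=6) = 10; EF_AV setup = 10+11 = 21
ES_Stage build = max(EF_Vendor contracts=10, EF_Permits=6) = 10; EF_Stage build = 10+2 = 12
ES_Marketing push = 10; EF_Marketing push = 10+3 = 13
ES_Ticketing = max(EF_Catering order=18, EF_AV setup=21) = 21; EF_Ticketing = 21+6 = 27
ES_Staff briefing = 10; EF_Staff briefing = 10+2 = 12
ES_Rehearsal = max(EF_Permits=6, EF_Catering order=18, EF_Stage build=12, EF_Marketing push=13, EF_Ticketing=27, EF_Staff briefing=12) = 27; EF_Rehearsal = 27+9 = 36
Expected project duration μ = 36 days. Critical path: Vendor contracts → AV setup → Ticketing → Rehearsal.

Variances on critical path: σ²_Vendor contracts=9.000, σ²_AV setup=7.111, σ²_Ticketing=2.778, σ²_Rehearsal=0.444.
Largest is σ²_Vendor contracts = 9.000.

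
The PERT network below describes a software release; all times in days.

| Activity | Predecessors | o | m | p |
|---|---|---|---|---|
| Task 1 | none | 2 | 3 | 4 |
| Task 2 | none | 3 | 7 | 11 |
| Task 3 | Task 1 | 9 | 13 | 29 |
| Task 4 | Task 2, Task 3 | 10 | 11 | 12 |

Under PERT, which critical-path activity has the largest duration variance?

te_Task 1 = (2 + 4·3 + 4)/6 = 18/6 = 3; σ²_Task 1 = ((4−2)/6)² = 0.111
te_Task 2 = (3 + 4·7 + 11)/6 = 42/6 = 7; σ²_Task 2 = ((11−3)/6)² = 1.778
te_Task 3 = (9 + 4·13 + 29)/6 = 90/6 = 15; σ²_Task 3 = ((29−9)/6)² = 11.111
te_Task 4 = (10 + 4·11 + 12)/6 = 66/6 = 11; σ²_Task 4 = ((12−10)/6)² = 0.111

Forward pass:
ES_Task 1 = 0; EF_Task 1 = 3
ES_Task 2 = 0; EF_Task 2 = 7
ES_Task 3 = 3; EF_Task 3 = 3+15 = 18
ES_Task 4 = max(EF_Task 2=7, EF_Task 3=18) = 18; EF_Task 4 = 18+11 = 29
Expected project duration μ = 29 days. Critical path: Task 1 → Task 3 → Task 4.

Variances on critical path: σ²_Task 1=0.111, σ²_Task 3=11.111, σ²_Task 4=0.111.
Largest is σ²_Task 3 = 11.111.

Task 3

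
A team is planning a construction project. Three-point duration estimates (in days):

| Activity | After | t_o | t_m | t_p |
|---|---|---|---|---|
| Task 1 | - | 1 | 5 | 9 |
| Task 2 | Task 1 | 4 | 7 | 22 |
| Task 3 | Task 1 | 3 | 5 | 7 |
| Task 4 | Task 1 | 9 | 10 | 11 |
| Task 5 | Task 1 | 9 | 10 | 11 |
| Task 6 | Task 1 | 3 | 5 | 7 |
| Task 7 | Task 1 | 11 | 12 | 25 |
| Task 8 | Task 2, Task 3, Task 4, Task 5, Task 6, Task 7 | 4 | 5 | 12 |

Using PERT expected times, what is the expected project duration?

25 days

te_Task 1 = (1 + 4·5 + 9)/6 = 30/6 = 5
te_Task 2 = (4 + 4·7 + 22)/6 = 54/6 = 9
te_Task 3 = (3 + 4·5 + 7)/6 = 30/6 = 5
te_Task 4 = (9 + 4·10 + 11)/6 = 60/6 = 10
te_Task 5 = (9 + 4·10 + 11)/6 = 60/6 = 10
te_Task 6 = (3 + 4·5 + 7)/6 = 30/6 = 5
te_Task 7 = (11 + 4·12 + 25)/6 = 84/6 = 14
te_Task 8 = (4 + 4·5 + 12)/6 = 36/6 = 6

Forward pass:
ES_Task 1 = 0; EF_Task 1 = 5
ES_Task 2 = 5; EF_Task 2 = 5+9 = 14
ES_Task 3 = 5; EF_Task 3 = 5+5 = 10
ES_Task 4 = 5; EF_Task 4 = 5+10 = 15
ES_Task 5 = 5; EF_Task 5 = 5+10 = 15
ES_Task 6 = 5; EF_Task 6 = 5+5 = 10
ES_Task 7 = 5; EF_Task 7 = 5+14 = 19
ES_Task 8 = max(EF_Task 2=14, EF_Task 3=10, EF_Task 4=15, EF_Task 5=15, EF_Task 6=10, EF_Task 7=19) = 19; EF_Task 8 = 19+6 = 25
Expected project duration μ = 25 days. Critical path: Task 1 → Task 7 → Task 8.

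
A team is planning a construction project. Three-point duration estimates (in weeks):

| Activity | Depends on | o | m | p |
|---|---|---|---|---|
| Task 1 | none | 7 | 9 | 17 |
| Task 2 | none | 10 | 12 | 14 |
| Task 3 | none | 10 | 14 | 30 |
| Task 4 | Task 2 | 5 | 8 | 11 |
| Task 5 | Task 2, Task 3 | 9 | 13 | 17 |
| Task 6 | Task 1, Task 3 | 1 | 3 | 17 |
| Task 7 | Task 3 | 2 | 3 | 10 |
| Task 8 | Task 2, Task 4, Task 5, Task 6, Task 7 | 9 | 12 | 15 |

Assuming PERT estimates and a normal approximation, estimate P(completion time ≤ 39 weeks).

te_Task 1 = (7 + 4·9 + 17)/6 = 60/6 = 10; σ²_Task 1 = ((17−7)/6)² = 2.778
te_Task 2 = (10 + 4·12 + 14)/6 = 72/6 = 12; σ²_Task 2 = ((14−10)/6)² = 0.444
te_Task 3 = (10 + 4·14 + 30)/6 = 96/6 = 16; σ²_Task 3 = ((30−10)/6)² = 11.111
te_Task 4 = (5 + 4·8 + 11)/6 = 48/6 = 8; σ²_Task 4 = ((11−5)/6)² = 1.000
te_Task 5 = (9 + 4·13 + 17)/6 = 78/6 = 13; σ²_Task 5 = ((17−9)/6)² = 1.778
te_Task 6 = (1 + 4·3 + 17)/6 = 30/6 = 5; σ²_Task 6 = ((17−1)/6)² = 7.111
te_Task 7 = (2 + 4·3 + 10)/6 = 24/6 = 4; σ²_Task 7 = ((10−2)/6)² = 1.778
te_Task 8 = (9 + 4·12 + 15)/6 = 72/6 = 12; σ²_Task 8 = ((15−9)/6)² = 1.000

Forward pass:
ES_Task 1 = 0; EF_Task 1 = 10
ES_Task 2 = 0; EF_Task 2 = 12
ES_Task 3 = 0; EF_Task 3 = 16
ES_Task 4 = 12; EF_Task 4 = 12+8 = 20
ES_Task 5 = max(EF_Task 2=12, EF_Task 3=16) = 16; EF_Task 5 = 16+13 = 29
ES_Task 6 = max(EF_Task 1=10, EF_Task 3=16) = 16; EF_Task 6 = 16+5 = 21
ES_Task 7 = 16; EF_Task 7 = 16+4 = 20
ES_Task 8 = max(EF_Task 2=12, EF_Task 4=20, EF_Task 5=29, EF_Task 6=21, EF_Task 7=20) = 29; EF_Task 8 = 29+12 = 41
Expected project duration μ = 41 weeks. Critical path: Task 3 → Task 5 → Task 8.

Variance along critical path = 11.111 + 1.778 + 1.000 = 13.889; σ = √13.889 = 3.727 weeks.
Z = (39 − 41) / 3.727 = -0.537
P(T ≤ 39) = Φ(-0.537) ≈ 0.296

0.296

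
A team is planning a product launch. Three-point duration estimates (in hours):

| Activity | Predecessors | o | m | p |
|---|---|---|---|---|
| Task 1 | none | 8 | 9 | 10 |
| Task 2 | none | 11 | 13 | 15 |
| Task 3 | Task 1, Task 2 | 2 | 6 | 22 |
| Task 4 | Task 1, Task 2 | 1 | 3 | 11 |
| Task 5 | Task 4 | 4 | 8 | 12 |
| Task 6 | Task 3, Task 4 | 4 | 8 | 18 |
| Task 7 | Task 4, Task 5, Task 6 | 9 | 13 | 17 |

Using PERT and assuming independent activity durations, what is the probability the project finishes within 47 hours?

0.822

te_Task 1 = (8 + 4·9 + 10)/6 = 54/6 = 9; σ²_Task 1 = ((10−8)/6)² = 0.111
te_Task 2 = (11 + 4·13 + 15)/6 = 78/6 = 13; σ²_Task 2 = ((15−11)/6)² = 0.444
te_Task 3 = (2 + 4·6 + 22)/6 = 48/6 = 8; σ²_Task 3 = ((22−2)/6)² = 11.111
te_Task 4 = (1 + 4·3 + 11)/6 = 24/6 = 4; σ²_Task 4 = ((11−1)/6)² = 2.778
te_Task 5 = (4 + 4·8 + 12)/6 = 48/6 = 8; σ²_Task 5 = ((12−4)/6)² = 1.778
te_Task 6 = (4 + 4·8 + 18)/6 = 54/6 = 9; σ²_Task 6 = ((18−4)/6)² = 5.444
te_Task 7 = (9 + 4·13 + 17)/6 = 78/6 = 13; σ²_Task 7 = ((17−9)/6)² = 1.778

Forward pass:
ES_Task 1 = 0; EF_Task 1 = 9
ES_Task 2 = 0; EF_Task 2 = 13
ES_Task 3 = max(EF_Task 1=9, EF_Task 2=13) = 13; EF_Task 3 = 13+8 = 21
ES_Task 4 = max(EF_Task 1=9, EF_Task 2=13) = 13; EF_Task 4 = 13+4 = 17
ES_Task 5 = 17; EF_Task 5 = 17+8 = 25
ES_Task 6 = max(EF_Task 3=21, EF_Task 4=17) = 21; EF_Task 6 = 21+9 = 30
ES_Task 7 = max(EF_Task 4=17, EF_Task 5=25, EF_Task 6=30) = 30; EF_Task 7 = 30+13 = 43
Expected project duration μ = 43 hours. Critical path: Task 2 → Task 3 → Task 6 → Task 7.

Variance along critical path = 0.444 + 11.111 + 5.444 + 1.778 = 18.778; σ = √18.778 = 4.333 hours.
Z = (47 − 43) / 4.333 = 0.923
P(T ≤ 47) = Φ(0.923) ≈ 0.822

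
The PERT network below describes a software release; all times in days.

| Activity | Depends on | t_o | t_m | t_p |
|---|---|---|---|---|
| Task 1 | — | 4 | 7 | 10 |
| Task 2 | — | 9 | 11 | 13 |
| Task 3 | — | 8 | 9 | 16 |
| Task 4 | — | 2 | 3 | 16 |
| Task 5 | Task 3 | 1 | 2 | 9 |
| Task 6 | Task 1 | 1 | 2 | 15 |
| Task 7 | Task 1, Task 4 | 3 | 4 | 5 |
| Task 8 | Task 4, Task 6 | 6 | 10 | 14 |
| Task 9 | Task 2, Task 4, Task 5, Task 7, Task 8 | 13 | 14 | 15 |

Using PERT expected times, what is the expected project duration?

te_Task 1 = (4 + 4·7 + 10)/6 = 42/6 = 7
te_Task 2 = (9 + 4·11 + 13)/6 = 66/6 = 11
te_Task 3 = (8 + 4·9 + 16)/6 = 60/6 = 10
te_Task 4 = (2 + 4·3 + 16)/6 = 30/6 = 5
te_Task 5 = (1 + 4·2 + 9)/6 = 18/6 = 3
te_Task 6 = (1 + 4·2 + 15)/6 = 24/6 = 4
te_Task 7 = (3 + 4·4 + 5)/6 = 24/6 = 4
te_Task 8 = (6 + 4·10 + 14)/6 = 60/6 = 10
te_Task 9 = (13 + 4·14 + 15)/6 = 84/6 = 14

Forward pass:
ES_Task 1 = 0; EF_Task 1 = 7
ES_Task 2 = 0; EF_Task 2 = 11
ES_Task 3 = 0; EF_Task 3 = 10
ES_Task 4 = 0; EF_Task 4 = 5
ES_Task 5 = 10; EF_Task 5 = 10+3 = 13
ES_Task 6 = 7; EF_Task 6 = 7+4 = 11
ES_Task 7 = max(EF_Task 1=7, EF_Task 4=5) = 7; EF_Task 7 = 7+4 = 11
ES_Task 8 = max(EF_Task 4=5, EF_Task 6=11) = 11; EF_Task 8 = 11+10 = 21
ES_Task 9 = max(EF_Task 2=11, EF_Task 4=5, EF_Task 5=13, EF_Task 7=11, EF_Task 8=21) = 21; EF_Task 9 = 21+14 = 35
Expected project duration μ = 35 days. Critical path: Task 1 → Task 6 → Task 8 → Task 9.

35 days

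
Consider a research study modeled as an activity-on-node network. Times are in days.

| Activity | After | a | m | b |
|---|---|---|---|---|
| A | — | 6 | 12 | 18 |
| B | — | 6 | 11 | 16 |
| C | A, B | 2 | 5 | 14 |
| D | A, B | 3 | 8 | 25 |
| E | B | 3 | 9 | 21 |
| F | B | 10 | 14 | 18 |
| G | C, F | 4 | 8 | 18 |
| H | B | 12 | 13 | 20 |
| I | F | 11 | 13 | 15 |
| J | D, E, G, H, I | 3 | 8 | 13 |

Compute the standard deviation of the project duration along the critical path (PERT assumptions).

2.79 days

te_A = (6 + 4·12 + 18)/6 = 72/6 = 12; σ²_A = ((18−6)/6)² = 4.000
te_B = (6 + 4·11 + 16)/6 = 66/6 = 11; σ²_B = ((16−6)/6)² = 2.778
te_C = (2 + 4·5 + 14)/6 = 36/6 = 6; σ²_C = ((14−2)/6)² = 4.000
te_D = (3 + 4·8 + 25)/6 = 60/6 = 10; σ²_D = ((25−3)/6)² = 13.444
te_E = (3 + 4·9 + 21)/6 = 60/6 = 10; σ²_E = ((21−3)/6)² = 9.000
te_F = (10 + 4·14 + 18)/6 = 84/6 = 14; σ²_F = ((18−10)/6)² = 1.778
te_G = (4 + 4·8 + 18)/6 = 54/6 = 9; σ²_G = ((18−4)/6)² = 5.444
te_H = (12 + 4·13 + 20)/6 = 84/6 = 14; σ²_H = ((20−12)/6)² = 1.778
te_I = (11 + 4·13 + 15)/6 = 78/6 = 13; σ²_I = ((15−11)/6)² = 0.444
te_J = (3 + 4·8 + 13)/6 = 48/6 = 8; σ²_J = ((13−3)/6)² = 2.778

Forward pass:
ES_A = 0; EF_A = 12
ES_B = 0; EF_B = 11
ES_C = max(EF_A=12, EF_B=11) = 12; EF_C = 12+6 = 18
ES_D = max(EF_A=12, EF_B=11) = 12; EF_D = 12+10 = 22
ES_E = 11; EF_E = 11+10 = 21
ES_F = 11; EF_F = 11+14 = 25
ES_G = max(EF_C=18, EF_F=25) = 25; EF_G = 25+9 = 34
ES_H = 11; EF_H = 11+14 = 25
ES_I = 25; EF_I = 25+13 = 38
ES_J = max(EF_D=22, EF_E=21, EF_G=34, EF_H=25, EF_I=38) = 38; EF_J = 38+8 = 46
Expected project duration μ = 46 days. Critical path: B → F → I → J.

Variance along critical path = 2.778 + 1.778 + 0.444 + 2.778 = 7.778
σ = √7.778 = 2.789 days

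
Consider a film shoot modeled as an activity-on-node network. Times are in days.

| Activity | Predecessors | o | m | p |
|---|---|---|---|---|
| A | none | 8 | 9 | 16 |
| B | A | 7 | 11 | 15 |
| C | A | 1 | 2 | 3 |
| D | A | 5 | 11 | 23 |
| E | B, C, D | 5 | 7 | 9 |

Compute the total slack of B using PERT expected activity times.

1 days

te_A = (8 + 4·9 + 16)/6 = 60/6 = 10
te_B = (7 + 4·11 + 15)/6 = 66/6 = 11
te_C = (1 + 4·2 + 3)/6 = 12/6 = 2
te_D = (5 + 4·11 + 23)/6 = 72/6 = 12
te_E = (5 + 4·7 + 9)/6 = 42/6 = 7

Forward pass:
ES_A = 0; EF_A = 10
ES_B = 10; EF_B = 10+11 = 21
ES_C = 10; EF_C = 10+2 = 12
ES_D = 10; EF_D = 10+12 = 22
ES_E = max(EF_B=21, EF_C=12, EF_D=22) = 22; EF_E = 22+7 = 29
Expected project duration μ = 29 days. Critical path: A → D → E.

Backward pass:
LF_E = 29; LS_E = 29−7 = 22
LF_D = LS_E = 22; LS_D = 22−12 = 10
LF_C = LS_E = 22; LS_C = 22−2 = 20
LF_B = LS_E = 22; LS_B = 22−11 = 11
LF_A = min(LS_B=11, LS_C=20, LS_D=10) = 10; LS_A = 10−10 = 0
Slack_B = LS_B − ES_B = 11 − 10 = 1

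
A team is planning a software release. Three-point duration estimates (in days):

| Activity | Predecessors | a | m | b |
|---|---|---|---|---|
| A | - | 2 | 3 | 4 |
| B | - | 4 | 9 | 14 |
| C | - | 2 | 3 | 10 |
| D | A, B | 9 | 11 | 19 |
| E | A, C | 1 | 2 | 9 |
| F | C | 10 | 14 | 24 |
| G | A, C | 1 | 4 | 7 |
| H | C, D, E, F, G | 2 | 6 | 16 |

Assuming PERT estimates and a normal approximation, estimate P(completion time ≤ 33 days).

te_A = (2 + 4·3 + 4)/6 = 18/6 = 3; σ²_A = ((4−2)/6)² = 0.111
te_B = (4 + 4·9 + 14)/6 = 54/6 = 9; σ²_B = ((14−4)/6)² = 2.778
te_C = (2 + 4·3 + 10)/6 = 24/6 = 4; σ²_C = ((10−2)/6)² = 1.778
te_D = (9 + 4·11 + 19)/6 = 72/6 = 12; σ²_D = ((19−9)/6)² = 2.778
te_E = (1 + 4·2 + 9)/6 = 18/6 = 3; σ²_E = ((9−1)/6)² = 1.778
te_F = (10 + 4·14 + 24)/6 = 90/6 = 15; σ²_F = ((24−10)/6)² = 5.444
te_G = (1 + 4·4 + 7)/6 = 24/6 = 4; σ²_G = ((7−1)/6)² = 1.000
te_H = (2 + 4·6 + 16)/6 = 42/6 = 7; σ²_H = ((16−2)/6)² = 5.444

Forward pass:
ES_A = 0; EF_A = 3
ES_B = 0; EF_B = 9
ES_C = 0; EF_C = 4
ES_D = max(EF_A=3, EF_B=9) = 9; EF_D = 9+12 = 21
ES_E = max(EF_A=3, EF_C=4) = 4; EF_E = 4+3 = 7
ES_F = 4; EF_F = 4+15 = 19
ES_G = max(EF_A=3, EF_C=4) = 4; EF_G = 4+4 = 8
ES_H = max(EF_C=4, EF_D=21, EF_E=7, EF_F=19, EF_G=8) = 21; EF_H = 21+7 = 28
Expected project duration μ = 28 days. Critical path: B → D → H.

Variance along critical path = 2.778 + 2.778 + 5.444 = 11.000; σ = √11.000 = 3.317 days.
Z = (33 − 28) / 3.317 = 1.508
P(T ≤ 33) = Φ(1.508) ≈ 0.934

0.934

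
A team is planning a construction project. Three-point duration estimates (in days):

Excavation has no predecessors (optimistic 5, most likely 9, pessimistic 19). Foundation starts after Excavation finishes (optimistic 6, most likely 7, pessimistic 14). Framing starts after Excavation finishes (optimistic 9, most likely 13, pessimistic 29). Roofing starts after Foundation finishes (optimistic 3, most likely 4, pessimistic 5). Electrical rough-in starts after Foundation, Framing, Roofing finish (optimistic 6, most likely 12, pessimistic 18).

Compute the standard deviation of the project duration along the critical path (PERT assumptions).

4.53 days

te_Excavation = (5 + 4·9 + 19)/6 = 60/6 = 10; σ²_Excavation = ((19−5)/6)² = 5.444
te_Foundation = (6 + 4·7 + 14)/6 = 48/6 = 8; σ²_Foundation = ((14−6)/6)² = 1.778
te_Framing = (9 + 4·13 + 29)/6 = 90/6 = 15; σ²_Framing = ((29−9)/6)² = 11.111
te_Roofing = (3 + 4·4 + 5)/6 = 24/6 = 4; σ²_Roofing = ((5−3)/6)² = 0.111
te_Electrical rough-in = (6 + 4·12 + 18)/6 = 72/6 = 12; σ²_Electrical rough-in = ((18−6)/6)² = 4.000

Forward pass:
ES_Excavation = 0; EF_Excavation = 10
ES_Foundation = 10; EF_Foundation = 10+8 = 18
ES_Framing = 10; EF_Framing = 10+15 = 25
ES_Roofing = 18; EF_Roofing = 18+4 = 22
ES_Electrical rough-in = max(EF_Foundation=18, EF_Framing=25, EF_Roofing=22) = 25; EF_Electrical rough-in = 25+12 = 37
Expected project duration μ = 37 days. Critical path: Excavation → Framing → Electrical rough-in.

Variance along critical path = 5.444 + 11.111 + 4.000 = 20.556
σ = √20.556 = 4.534 days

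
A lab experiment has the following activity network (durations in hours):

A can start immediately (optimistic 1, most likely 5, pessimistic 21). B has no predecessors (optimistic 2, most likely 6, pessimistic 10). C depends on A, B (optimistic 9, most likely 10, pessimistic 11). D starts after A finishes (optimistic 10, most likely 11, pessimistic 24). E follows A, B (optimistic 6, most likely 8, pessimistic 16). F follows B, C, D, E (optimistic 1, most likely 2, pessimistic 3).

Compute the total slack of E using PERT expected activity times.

te_A = (1 + 4·5 + 21)/6 = 42/6 = 7
te_B = (2 + 4·6 + 10)/6 = 36/6 = 6
te_C = (9 + 4·10 + 11)/6 = 60/6 = 10
te_D = (10 + 4·11 + 24)/6 = 78/6 = 13
te_E = (6 + 4·8 + 16)/6 = 54/6 = 9
te_F = (1 + 4·2 + 3)/6 = 12/6 = 2

Forward pass:
ES_A = 0; EF_A = 7
ES_B = 0; EF_B = 6
ES_C = max(EF_A=7, EF_B=6) = 7; EF_C = 7+10 = 17
ES_D = 7; EF_D = 7+13 = 20
ES_E = max(EF_A=7, EF_B=6) = 7; EF_E = 7+9 = 16
ES_F = max(EF_B=6, EF_C=17, EF_D=20, EF_E=16) = 20; EF_F = 20+2 = 22
Expected project duration μ = 22 hours. Critical path: A → D → F.

Backward pass:
LF_F = 22; LS_F = 22−2 = 20
LF_E = LS_F = 20; LS_E = 20−9 = 11
LF_D = LS_F = 20; LS_D = 20−13 = 7
LF_C = LS_F = 20; LS_C = 20−10 = 10
LF_B = min(LS_C=10, LS_E=11, LS_F=20) = 10; LS_B = 10−6 = 4
LF_A = min(LS_C=10, LS_D=7, LS_E=11) = 7; LS_A = 7−7 = 0
Slack_E = LS_E − ES_E = 11 − 7 = 4

4 hours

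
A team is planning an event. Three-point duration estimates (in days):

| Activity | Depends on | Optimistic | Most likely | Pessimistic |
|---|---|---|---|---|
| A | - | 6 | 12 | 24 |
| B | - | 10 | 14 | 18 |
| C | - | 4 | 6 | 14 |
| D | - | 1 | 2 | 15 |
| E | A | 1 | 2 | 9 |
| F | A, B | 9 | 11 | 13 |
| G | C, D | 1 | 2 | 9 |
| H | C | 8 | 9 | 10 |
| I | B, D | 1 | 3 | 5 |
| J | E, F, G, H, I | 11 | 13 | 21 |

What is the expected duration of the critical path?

39 days

te_A = (6 + 4·12 + 24)/6 = 78/6 = 13
te_B = (10 + 4·14 + 18)/6 = 84/6 = 14
te_C = (4 + 4·6 + 14)/6 = 42/6 = 7
te_D = (1 + 4·2 + 15)/6 = 24/6 = 4
te_E = (1 + 4·2 + 9)/6 = 18/6 = 3
te_F = (9 + 4·11 + 13)/6 = 66/6 = 11
te_G = (1 + 4·2 + 9)/6 = 18/6 = 3
te_H = (8 + 4·9 + 10)/6 = 54/6 = 9
te_I = (1 + 4·3 + 5)/6 = 18/6 = 3
te_J = (11 + 4·13 + 21)/6 = 84/6 = 14

Forward pass:
ES_A = 0; EF_A = 13
ES_B = 0; EF_B = 14
ES_C = 0; EF_C = 7
ES_D = 0; EF_D = 4
ES_E = 13; EF_E = 13+3 = 16
ES_F = max(EF_A=13, EF_B=14) = 14; EF_F = 14+11 = 25
ES_G = max(EF_C=7, EF_D=4) = 7; EF_G = 7+3 = 10
ES_H = 7; EF_H = 7+9 = 16
ES_I = max(EF_B=14, EF_D=4) = 14; EF_I = 14+3 = 17
ES_J = max(EF_E=16, EF_F=25, EF_G=10, EF_H=16, EF_I=17) = 25; EF_J = 25+14 = 39
Expected project duration μ = 39 days. Critical path: B → F → J.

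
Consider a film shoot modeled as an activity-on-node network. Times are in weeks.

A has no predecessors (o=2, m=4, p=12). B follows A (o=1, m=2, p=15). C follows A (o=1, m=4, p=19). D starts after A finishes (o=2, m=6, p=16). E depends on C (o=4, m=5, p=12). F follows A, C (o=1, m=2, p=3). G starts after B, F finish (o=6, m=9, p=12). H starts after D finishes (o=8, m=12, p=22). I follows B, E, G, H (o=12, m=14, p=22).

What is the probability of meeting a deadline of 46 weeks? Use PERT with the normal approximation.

te_A = (2 + 4·4 + 12)/6 = 30/6 = 5; σ²_A = ((12−2)/6)² = 2.778
te_B = (1 + 4·2 + 15)/6 = 24/6 = 4; σ²_B = ((15−1)/6)² = 5.444
te_C = (1 + 4·4 + 19)/6 = 36/6 = 6; σ²_C = ((19−1)/6)² = 9.000
te_D = (2 + 4·6 + 16)/6 = 42/6 = 7; σ²_D = ((16−2)/6)² = 5.444
te_E = (4 + 4·5 + 12)/6 = 36/6 = 6; σ²_E = ((12−4)/6)² = 1.778
te_F = (1 + 4·2 + 3)/6 = 12/6 = 2; σ²_F = ((3−1)/6)² = 0.111
te_G = (6 + 4·9 + 12)/6 = 54/6 = 9; σ²_G = ((12−6)/6)² = 1.000
te_H = (8 + 4·12 + 22)/6 = 78/6 = 13; σ²_H = ((22−8)/6)² = 5.444
te_I = (12 + 4·14 + 22)/6 = 90/6 = 15; σ²_I = ((22−12)/6)² = 2.778

Forward pass:
ES_A = 0; EF_A = 5
ES_B = 5; EF_B = 5+4 = 9
ES_C = 5; EF_C = 5+6 = 11
ES_D = 5; EF_D = 5+7 = 12
ES_E = 11; EF_E = 11+6 = 17
ES_F = max(EF_A=5, EF_C=11) = 11; EF_F = 11+2 = 13
ES_G = max(EF_B=9, EF_F=13) = 13; EF_G = 13+9 = 22
ES_H = 12; EF_H = 12+13 = 25
ES_I = max(EF_B=9, EF_E=17, EF_G=22, EF_H=25) = 25; EF_I = 25+15 = 40
Expected project duration μ = 40 weeks. Critical path: A → D → H → I.

Variance along critical path = 2.778 + 5.444 + 5.444 + 2.778 = 16.444; σ = √16.444 = 4.055 weeks.
Z = (46 − 40) / 4.055 = 1.480
P(T ≤ 46) = Φ(1.480) ≈ 0.931

0.931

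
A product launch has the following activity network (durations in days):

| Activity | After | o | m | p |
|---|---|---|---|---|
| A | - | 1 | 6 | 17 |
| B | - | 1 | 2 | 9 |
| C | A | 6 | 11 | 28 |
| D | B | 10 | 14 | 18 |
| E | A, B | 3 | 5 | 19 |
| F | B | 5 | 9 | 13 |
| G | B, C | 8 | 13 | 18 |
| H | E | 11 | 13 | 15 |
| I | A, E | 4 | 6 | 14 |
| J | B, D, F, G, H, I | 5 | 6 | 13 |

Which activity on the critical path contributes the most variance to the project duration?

te_A = (1 + 4·6 + 17)/6 = 42/6 = 7; σ²_A = ((17−1)/6)² = 7.111
te_B = (1 + 4·2 + 9)/6 = 18/6 = 3; σ²_B = ((9−1)/6)² = 1.778
te_C = (6 + 4·11 + 28)/6 = 78/6 = 13; σ²_C = ((28−6)/6)² = 13.444
te_D = (10 + 4·14 + 18)/6 = 84/6 = 14; σ²_D = ((18−10)/6)² = 1.778
te_E = (3 + 4·5 + 19)/6 = 42/6 = 7; σ²_E = ((19−3)/6)² = 7.111
te_F = (5 + 4·9 + 13)/6 = 54/6 = 9; σ²_F = ((13−5)/6)² = 1.778
te_G = (8 + 4·13 + 18)/6 = 78/6 = 13; σ²_G = ((18−8)/6)² = 2.778
te_H = (11 + 4·13 + 15)/6 = 78/6 = 13; σ²_H = ((15−11)/6)² = 0.444
te_I = (4 + 4·6 + 14)/6 = 42/6 = 7; σ²_I = ((14−4)/6)² = 2.778
te_J = (5 + 4·6 + 13)/6 = 42/6 = 7; σ²_J = ((13−5)/6)² = 1.778

Forward pass:
ES_A = 0; EF_A = 7
ES_B = 0; EF_B = 3
ES_C = 7; EF_C = 7+13 = 20
ES_D = 3; EF_D = 3+14 = 17
ES_E = max(EF_A=7, EF_B=3) = 7; EF_E = 7+7 = 14
ES_F = 3; EF_F = 3+9 = 12
ES_G = max(EF_B=3, EF_C=20) = 20; EF_G = 20+13 = 33
ES_H = 14; EF_H = 14+13 = 27
ES_I = max(EF_A=7, EF_E=14) = 14; EF_I = 14+7 = 21
ES_J = max(EF_B=3, EF_D=17, EF_F=12, EF_G=33, EF_H=27, EF_I=21) = 33; EF_J = 33+7 = 40
Expected project duration μ = 40 days. Critical path: A → C → G → J.

Variances on critical path: σ²_A=7.111, σ²_C=13.444, σ²_G=2.778, σ²_J=1.778.
Largest is σ²_C = 13.444.

C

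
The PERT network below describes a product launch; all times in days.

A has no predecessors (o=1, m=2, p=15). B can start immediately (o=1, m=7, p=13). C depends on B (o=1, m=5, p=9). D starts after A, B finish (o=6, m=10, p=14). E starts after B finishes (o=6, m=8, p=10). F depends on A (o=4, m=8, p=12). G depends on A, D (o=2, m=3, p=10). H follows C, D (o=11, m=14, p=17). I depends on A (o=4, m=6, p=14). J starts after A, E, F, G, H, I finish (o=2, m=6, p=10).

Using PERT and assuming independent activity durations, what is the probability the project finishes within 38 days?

0.634

te_A = (1 + 4·2 + 15)/6 = 24/6 = 4; σ²_A = ((15−1)/6)² = 5.444
te_B = (1 + 4·7 + 13)/6 = 42/6 = 7; σ²_B = ((13−1)/6)² = 4.000
te_C = (1 + 4·5 + 9)/6 = 30/6 = 5; σ²_C = ((9−1)/6)² = 1.778
te_D = (6 + 4·10 + 14)/6 = 60/6 = 10; σ²_D = ((14−6)/6)² = 1.778
te_E = (6 + 4·8 + 10)/6 = 48/6 = 8; σ²_E = ((10−6)/6)² = 0.444
te_F = (4 + 4·8 + 12)/6 = 48/6 = 8; σ²_F = ((12−4)/6)² = 1.778
te_G = (2 + 4·3 + 10)/6 = 24/6 = 4; σ²_G = ((10−2)/6)² = 1.778
te_H = (11 + 4·14 + 17)/6 = 84/6 = 14; σ²_H = ((17−11)/6)² = 1.000
te_I = (4 + 4·6 + 14)/6 = 42/6 = 7; σ²_I = ((14−4)/6)² = 2.778
te_J = (2 + 4·6 + 10)/6 = 36/6 = 6; σ²_J = ((10−2)/6)² = 1.778

Forward pass:
ES_A = 0; EF_A = 4
ES_B = 0; EF_B = 7
ES_C = 7; EF_C = 7+5 = 12
ES_D = max(EF_A=4, EF_B=7) = 7; EF_D = 7+10 = 17
ES_E = 7; EF_E = 7+8 = 15
ES_F = 4; EF_F = 4+8 = 12
ES_G = max(EF_A=4, EF_D=17) = 17; EF_G = 17+4 = 21
ES_H = max(EF_C=12, EF_D=17) = 17; EF_H = 17+14 = 31
ES_I = 4; EF_I = 4+7 = 11
ES_J = max(EF_A=4, EF_E=15, EF_F=12, EF_G=21, EF_H=31, EF_I=11) = 31; EF_J = 31+6 = 37
Expected project duration μ = 37 days. Critical path: B → D → H → J.

Variance along critical path = 4.000 + 1.778 + 1.000 + 1.778 = 8.556; σ = √8.556 = 2.925 days.
Z = (38 − 37) / 2.925 = 0.342
P(T ≤ 38) = Φ(0.342) ≈ 0.634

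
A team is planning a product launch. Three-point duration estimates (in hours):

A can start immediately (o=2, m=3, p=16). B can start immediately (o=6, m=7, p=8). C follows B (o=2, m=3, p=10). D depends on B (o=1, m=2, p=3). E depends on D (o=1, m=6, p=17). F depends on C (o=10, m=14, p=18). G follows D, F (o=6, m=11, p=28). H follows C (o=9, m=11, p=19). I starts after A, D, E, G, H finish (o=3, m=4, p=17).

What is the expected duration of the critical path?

44 hours

te_A = (2 + 4·3 + 16)/6 = 30/6 = 5
te_B = (6 + 4·7 + 8)/6 = 42/6 = 7
te_C = (2 + 4·3 + 10)/6 = 24/6 = 4
te_D = (1 + 4·2 + 3)/6 = 12/6 = 2
te_E = (1 + 4·6 + 17)/6 = 42/6 = 7
te_F = (10 + 4·14 + 18)/6 = 84/6 = 14
te_G = (6 + 4·11 + 28)/6 = 78/6 = 13
te_H = (9 + 4·11 + 19)/6 = 72/6 = 12
te_I = (3 + 4·4 + 17)/6 = 36/6 = 6

Forward pass:
ES_A = 0; EF_A = 5
ES_B = 0; EF_B = 7
ES_C = 7; EF_C = 7+4 = 11
ES_D = 7; EF_D = 7+2 = 9
ES_E = 9; EF_E = 9+7 = 16
ES_F = 11; EF_F = 11+14 = 25
ES_G = max(EF_D=9, EF_F=25) = 25; EF_G = 25+13 = 38
ES_H = 11; EF_H = 11+12 = 23
ES_I = max(EF_A=5, EF_D=9, EF_E=16, EF_G=38, EF_H=23) = 38; EF_I = 38+6 = 44
Expected project duration μ = 44 hours. Critical path: B → C → F → G → I.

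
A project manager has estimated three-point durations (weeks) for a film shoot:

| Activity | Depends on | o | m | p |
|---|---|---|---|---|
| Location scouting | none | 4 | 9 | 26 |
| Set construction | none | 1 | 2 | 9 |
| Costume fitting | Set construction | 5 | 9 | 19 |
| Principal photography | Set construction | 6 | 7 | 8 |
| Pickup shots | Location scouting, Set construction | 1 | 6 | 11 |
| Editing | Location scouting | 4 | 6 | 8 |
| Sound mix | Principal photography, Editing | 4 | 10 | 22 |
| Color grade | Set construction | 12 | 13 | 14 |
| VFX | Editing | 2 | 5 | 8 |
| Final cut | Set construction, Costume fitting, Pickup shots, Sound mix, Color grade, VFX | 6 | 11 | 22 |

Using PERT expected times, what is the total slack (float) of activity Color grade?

12 weeks

te_Location scouting = (4 + 4·9 + 26)/6 = 66/6 = 11
te_Set construction = (1 + 4·2 + 9)/6 = 18/6 = 3
te_Costume fitting = (5 + 4·9 + 19)/6 = 60/6 = 10
te_Principal photography = (6 + 4·7 + 8)/6 = 42/6 = 7
te_Pickup shots = (1 + 4·6 + 11)/6 = 36/6 = 6
te_Editing = (4 + 4·6 + 8)/6 = 36/6 = 6
te_Sound mix = (4 + 4·10 + 22)/6 = 66/6 = 11
te_Color grade = (12 + 4·13 + 14)/6 = 78/6 = 13
te_VFX = (2 + 4·5 + 8)/6 = 30/6 = 5
te_Final cut = (6 + 4·11 + 22)/6 = 72/6 = 12

Forward pass:
ES_Location scouting = 0; EF_Location scouting = 11
ES_Set construction = 0; EF_Set construction = 3
ES_Costume fitting = 3; EF_Costume fitting = 3+10 = 13
ES_Principal photography = 3; EF_Principal photography = 3+7 = 10
ES_Pickup shots = max(EF_Location scouting=11, EF_Set construction=3) = 11; EF_Pickup shots = 11+6 = 17
ES_Editing = 11; EF_Editing = 11+6 = 17
ES_Sound mix = max(EF_Principal photography=10, EF_Editing=17) = 17; EF_Sound mix = 17+11 = 28
ES_Color grade = 3; EF_Color grade = 3+13 = 16
ES_VFX = 17; EF_VFX = 17+5 = 22
ES_Final cut = max(EF_Set construction=3, EF_Costume fitting=13, EF_Pickup shots=17, EF_Sound mix=28, EF_Color grade=16, EF_VFX=22) = 28; EF_Final cut = 28+12 = 40
Expected project duration μ = 40 weeks. Critical path: Location scouting → Editing → Sound mix → Final cut.

Backward pass:
LF_Final cut = 40; LS_Final cut = 40−12 = 28
LF_VFX = LS_Final cut = 28; LS_VFX = 28−5 = 23
LF_Color grade = LS_Final cut = 28; LS_Color grade = 28−13 = 15
LF_Sound mix = LS_Final cut = 28; LS_Sound mix = 28−11 = 17
LF_Editing = min(LS_Sound mix=17, LS_VFX=23) = 17; LS_Editing = 17−6 = 11
LF_Pickup shots = LS_Final cut = 28; LS_Pickup shots = 28−6 = 22
LF_Principal photography = LS_Sound mix = 17; LS_Principal photography = 17−7 = 10
LF_Costume fitting = LS_Final cut = 28; LS_Costume fitting = 28−10 = 18
LF_Set construction = min(LS_Costume fitting=18, LS_Principal photography=10, LS_Pickup shots=22, LS_Color grade=15, LS_Final cut=28) = 10; LS_Set construction = 10−3 = 7
LF_Location scouting = min(LS_Pickup shots=22, LS_Editing=11) = 11; LS_Location scouting = 11−11 = 0
Slack_Color grade = LS_Color grade − ES_Color grade = 15 − 3 = 12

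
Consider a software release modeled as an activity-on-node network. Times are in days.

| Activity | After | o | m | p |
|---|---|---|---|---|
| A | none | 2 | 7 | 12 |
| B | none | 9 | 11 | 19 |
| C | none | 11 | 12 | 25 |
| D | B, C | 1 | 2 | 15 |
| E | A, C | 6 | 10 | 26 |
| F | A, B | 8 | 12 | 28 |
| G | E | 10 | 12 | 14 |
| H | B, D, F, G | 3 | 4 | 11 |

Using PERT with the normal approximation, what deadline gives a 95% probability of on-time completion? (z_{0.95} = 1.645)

50.1 days

te_A = (2 + 4·7 + 12)/6 = 42/6 = 7; σ²_A = ((12−2)/6)² = 2.778
te_B = (9 + 4·11 + 19)/6 = 72/6 = 12; σ²_B = ((19−9)/6)² = 2.778
te_C = (11 + 4·12 + 25)/6 = 84/6 = 14; σ²_C = ((25−11)/6)² = 5.444
te_D = (1 + 4·2 + 15)/6 = 24/6 = 4; σ²_D = ((15−1)/6)² = 5.444
te_E = (6 + 4·10 + 26)/6 = 72/6 = 12; σ²_E = ((26−6)/6)² = 11.111
te_F = (8 + 4·12 + 28)/6 = 84/6 = 14; σ²_F = ((28−8)/6)² = 11.111
te_G = (10 + 4·12 + 14)/6 = 72/6 = 12; σ²_G = ((14−10)/6)² = 0.444
te_H = (3 + 4·4 + 11)/6 = 30/6 = 5; σ²_H = ((11−3)/6)² = 1.778

Forward pass:
ES_A = 0; EF_A = 7
ES_B = 0; EF_B = 12
ES_C = 0; EF_C = 14
ES_D = max(EF_B=12, EF_C=14) = 14; EF_D = 14+4 = 18
ES_E = max(EF_A=7, EF_C=14) = 14; EF_E = 14+12 = 26
ES_F = max(EF_A=7, EF_B=12) = 12; EF_F = 12+14 = 26
ES_G = 26; EF_G = 26+12 = 38
ES_H = max(EF_B=12, EF_D=18, EF_F=26, EF_G=38) = 38; EF_H = 38+5 = 43
Expected project duration μ = 43 days. Critical path: C → E → G → H.

Variance along critical path = 5.444 + 11.111 + 0.444 + 1.778 = 18.778; σ = 4.333 days.
D = μ + z·σ = 43 + 1.645·4.333 = 50.1 days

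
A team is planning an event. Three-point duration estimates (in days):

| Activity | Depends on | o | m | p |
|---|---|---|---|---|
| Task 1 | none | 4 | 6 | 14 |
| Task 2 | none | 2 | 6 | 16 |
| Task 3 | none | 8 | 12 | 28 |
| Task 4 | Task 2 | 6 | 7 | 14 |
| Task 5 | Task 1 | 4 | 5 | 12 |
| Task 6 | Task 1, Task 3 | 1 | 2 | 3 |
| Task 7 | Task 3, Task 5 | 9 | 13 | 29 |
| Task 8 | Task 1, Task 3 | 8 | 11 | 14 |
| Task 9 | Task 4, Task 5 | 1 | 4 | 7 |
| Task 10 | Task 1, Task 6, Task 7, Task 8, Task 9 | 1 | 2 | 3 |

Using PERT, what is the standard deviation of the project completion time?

4.73 days

te_Task 1 = (4 + 4·6 + 14)/6 = 42/6 = 7; σ²_Task 1 = ((14−4)/6)² = 2.778
te_Task 2 = (2 + 4·6 + 16)/6 = 42/6 = 7; σ²_Task 2 = ((16−2)/6)² = 5.444
te_Task 3 = (8 + 4·12 + 28)/6 = 84/6 = 14; σ²_Task 3 = ((28−8)/6)² = 11.111
te_Task 4 = (6 + 4·7 + 14)/6 = 48/6 = 8; σ²_Task 4 = ((14−6)/6)² = 1.778
te_Task 5 = (4 + 4·5 + 12)/6 = 36/6 = 6; σ²_Task 5 = ((12−4)/6)² = 1.778
te_Task 6 = (1 + 4·2 + 3)/6 = 12/6 = 2; σ²_Task 6 = ((3−1)/6)² = 0.111
te_Task 7 = (9 + 4·13 + 29)/6 = 90/6 = 15; σ²_Task 7 = ((29−9)/6)² = 11.111
te_Task 8 = (8 + 4·11 + 14)/6 = 66/6 = 11; σ²_Task 8 = ((14−8)/6)² = 1.000
te_Task 9 = (1 + 4·4 + 7)/6 = 24/6 = 4; σ²_Task 9 = ((7−1)/6)² = 1.000
te_Task 10 = (1 + 4·2 + 3)/6 = 12/6 = 2; σ²_Task 10 = ((3−1)/6)² = 0.111

Forward pass:
ES_Task 1 = 0; EF_Task 1 = 7
ES_Task 2 = 0; EF_Task 2 = 7
ES_Task 3 = 0; EF_Task 3 = 14
ES_Task 4 = 7; EF_Task 4 = 7+8 = 15
ES_Task 5 = 7; EF_Task 5 = 7+6 = 13
ES_Task 6 = max(EF_Task 1=7, EF_Task 3=14) = 14; EF_Task 6 = 14+2 = 16
ES_Task 7 = max(EF_Task 3=14, EF_Task 5=13) = 14; EF_Task 7 = 14+15 = 29
ES_Task 8 = max(EF_Task 1=7, EF_Task 3=14) = 14; EF_Task 8 = 14+11 = 25
ES_Task 9 = max(EF_Task 4=15, EF_Task 5=13) = 15; EF_Task 9 = 15+4 = 19
ES_Task 10 = max(EF_Task 1=7, EF_Task 6=16, EF_Task 7=29, EF_Task 8=25, EF_Task 9=19) = 29; EF_Task 10 = 29+2 = 31
Expected project duration μ = 31 days. Critical path: Task 3 → Task 7 → Task 10.

Variance along critical path = 11.111 + 11.111 + 0.111 = 22.333
σ = √22.333 = 4.726 days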